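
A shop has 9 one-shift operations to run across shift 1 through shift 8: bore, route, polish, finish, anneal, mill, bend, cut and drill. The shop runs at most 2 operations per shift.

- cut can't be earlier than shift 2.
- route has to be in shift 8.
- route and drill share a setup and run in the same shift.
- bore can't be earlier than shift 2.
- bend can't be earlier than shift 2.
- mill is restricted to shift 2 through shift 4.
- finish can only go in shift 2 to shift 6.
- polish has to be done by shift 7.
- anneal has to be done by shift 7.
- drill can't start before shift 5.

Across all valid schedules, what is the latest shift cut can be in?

shift 7

Cut is available from shift 2.
cut at shift 7 is achievable: cut=shift 7, drill=shift 8, route=shift 8, bend=shift 3, polish=shift 1, mill=shift 2, anneal=shift 1, finish=shift 2, bore=shift 3.
Nothing later works — the capacity limit rule out every shift after shift 7.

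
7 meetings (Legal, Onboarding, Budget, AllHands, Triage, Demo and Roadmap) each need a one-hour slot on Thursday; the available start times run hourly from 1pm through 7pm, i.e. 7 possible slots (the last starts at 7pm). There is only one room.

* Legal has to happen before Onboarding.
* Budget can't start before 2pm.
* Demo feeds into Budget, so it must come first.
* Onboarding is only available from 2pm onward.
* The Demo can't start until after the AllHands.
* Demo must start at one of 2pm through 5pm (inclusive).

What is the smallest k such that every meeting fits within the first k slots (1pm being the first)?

7 slots

The precedence chain requires at least 3 distinct slots.
With at most 1 per slot and 7 meetings, at least 7 slots are needed.
7 works (last occupied slot: 7pm): for example Demo in 2pm, AllHands in 1pm, Triage in 6pm, Legal in 3pm, Roadmap in 7pm, Onboarding in 4pm, Budget in 5pm.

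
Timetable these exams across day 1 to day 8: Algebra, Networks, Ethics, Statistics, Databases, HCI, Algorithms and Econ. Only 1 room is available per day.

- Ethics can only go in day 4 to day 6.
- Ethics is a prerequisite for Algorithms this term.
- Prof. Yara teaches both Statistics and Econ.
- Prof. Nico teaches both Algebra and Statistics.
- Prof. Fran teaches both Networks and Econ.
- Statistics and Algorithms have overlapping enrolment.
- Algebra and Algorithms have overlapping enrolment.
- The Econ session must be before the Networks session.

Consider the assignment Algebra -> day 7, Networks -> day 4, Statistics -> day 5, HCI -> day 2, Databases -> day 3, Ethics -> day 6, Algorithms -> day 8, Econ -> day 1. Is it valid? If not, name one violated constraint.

Yes, all constraints hold

Only 1 room is available per day — holds.
Statistics and Algorithms have overlapping enrolment — holds.
Ethics can only go in day 4 to day 6 — holds.
Algebra and Algorithms have overlapping enrolment — holds.
Prof. Yara teaches both Statistics and Econ — holds.
Prof. Nico teaches both Algebra and Statistics — holds.
Ethics is a prerequisite for Algorithms this term — holds.
The Econ session must be before the Networks session — holds.
Prof. Fran teaches both Networks and Econ — holds.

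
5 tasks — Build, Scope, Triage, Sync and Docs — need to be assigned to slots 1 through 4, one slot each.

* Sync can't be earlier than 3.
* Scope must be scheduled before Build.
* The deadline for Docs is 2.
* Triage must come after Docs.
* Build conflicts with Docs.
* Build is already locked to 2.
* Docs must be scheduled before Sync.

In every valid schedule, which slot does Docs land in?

Docs's window is 1–2.
Build is fixed at 2, and Docs can't share a slot with Build.
So Docs must be 1.

1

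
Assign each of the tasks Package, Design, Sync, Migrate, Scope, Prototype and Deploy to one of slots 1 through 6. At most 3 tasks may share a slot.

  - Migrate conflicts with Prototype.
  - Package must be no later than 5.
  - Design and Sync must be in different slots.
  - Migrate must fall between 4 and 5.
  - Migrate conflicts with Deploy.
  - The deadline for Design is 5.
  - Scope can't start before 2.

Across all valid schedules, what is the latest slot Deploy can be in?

6

Deploy at 6 is achievable: Design in 1; Prototype in 1; Scope in 2; Migrate in 4; Deploy in 6; Package in 1; Sync in 2.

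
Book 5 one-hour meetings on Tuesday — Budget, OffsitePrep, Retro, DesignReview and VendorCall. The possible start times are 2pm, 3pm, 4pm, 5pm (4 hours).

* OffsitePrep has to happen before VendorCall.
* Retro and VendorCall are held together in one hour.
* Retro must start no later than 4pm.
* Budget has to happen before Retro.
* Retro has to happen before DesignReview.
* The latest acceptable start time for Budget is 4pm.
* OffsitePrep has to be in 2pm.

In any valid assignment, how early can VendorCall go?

Precedence pushes VendorCall to at least 3pm; VendorCall must be in the same hour as Retro, which can't be after 4pm, so VendorCall is at most 4pm.
VendorCall at 3pm is achievable: DesignReview=4pm; Retro=3pm; Budget=2pm; VendorCall=3pm; OffsitePrep=2pm.

3pm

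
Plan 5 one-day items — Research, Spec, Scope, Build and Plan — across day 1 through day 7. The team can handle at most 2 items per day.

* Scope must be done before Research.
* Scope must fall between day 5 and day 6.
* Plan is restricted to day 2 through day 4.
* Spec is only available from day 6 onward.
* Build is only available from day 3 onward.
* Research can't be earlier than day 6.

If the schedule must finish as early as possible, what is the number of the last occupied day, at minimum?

6

The precedence chain requires at least 2 distinct days.
With at most 2 per day and 5 work items, at least 3 days are needed.
Research can't be placed before day 6, so the schedule must run through at least day 6.
6 works (last occupied day: day 6): for example Research=day 6; Plan=day 2; Build=day 3; Scope=day 5; Spec=day 6.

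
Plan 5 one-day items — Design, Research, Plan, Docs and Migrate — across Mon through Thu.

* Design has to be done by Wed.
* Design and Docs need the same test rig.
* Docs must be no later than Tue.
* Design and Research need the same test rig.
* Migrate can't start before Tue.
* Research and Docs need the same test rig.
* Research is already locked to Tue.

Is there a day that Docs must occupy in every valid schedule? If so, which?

Mon

Docs's window is Mon–Tue.
Research is fixed at Tue, and Docs can't share a day with Research.
So Docs must be Mon.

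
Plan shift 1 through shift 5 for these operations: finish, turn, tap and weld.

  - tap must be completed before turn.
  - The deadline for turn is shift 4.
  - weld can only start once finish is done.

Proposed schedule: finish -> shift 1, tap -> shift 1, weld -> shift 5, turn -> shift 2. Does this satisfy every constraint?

Yes, all constraints hold

tap must be completed before turn — holds.
weld can only start once finish is done — holds.
The deadline for turn is shift 4 — holds.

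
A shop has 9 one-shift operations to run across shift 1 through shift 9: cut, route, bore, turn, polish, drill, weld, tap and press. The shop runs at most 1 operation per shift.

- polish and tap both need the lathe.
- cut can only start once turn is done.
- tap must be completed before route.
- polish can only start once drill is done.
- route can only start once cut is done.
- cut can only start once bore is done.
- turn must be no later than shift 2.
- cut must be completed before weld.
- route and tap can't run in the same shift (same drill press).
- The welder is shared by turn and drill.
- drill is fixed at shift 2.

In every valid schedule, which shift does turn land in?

shift 1

turn's window is shift 1–shift 2.
drill is fixed at shift 2, and turn can't share a shift with drill.
So turn must be shift 1.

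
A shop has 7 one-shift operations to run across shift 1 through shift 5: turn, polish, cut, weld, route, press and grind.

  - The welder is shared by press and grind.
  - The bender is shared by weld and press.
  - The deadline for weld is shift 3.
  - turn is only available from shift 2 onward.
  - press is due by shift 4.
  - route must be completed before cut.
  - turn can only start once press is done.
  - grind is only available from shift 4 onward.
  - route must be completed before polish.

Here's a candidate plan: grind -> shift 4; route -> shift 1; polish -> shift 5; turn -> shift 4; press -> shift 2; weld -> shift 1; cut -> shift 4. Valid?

Valid

The welder is shared by press and grind — holds.
turn is only available from shift 2 onward — holds.
The bender is shared by weld and press — holds.
The deadline for weld is shift 3 — holds.
route must be completed before polish — holds.
press is due by shift 4 — holds.
grind is only available from shift 4 onward — holds.
route must be completed before cut — holds.
turn can only start once press is done — holds.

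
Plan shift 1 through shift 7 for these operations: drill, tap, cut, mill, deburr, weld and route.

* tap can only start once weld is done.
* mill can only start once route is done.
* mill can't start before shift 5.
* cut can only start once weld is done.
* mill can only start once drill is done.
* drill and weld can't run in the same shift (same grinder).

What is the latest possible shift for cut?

Precedence pushes cut to at least shift 2.
cut at shift 7 is achievable: cut in shift 7; weld in shift 1; tap in shift 2; deburr in shift 1; route in shift 1; mill in shift 5; drill in shift 2.

shift 7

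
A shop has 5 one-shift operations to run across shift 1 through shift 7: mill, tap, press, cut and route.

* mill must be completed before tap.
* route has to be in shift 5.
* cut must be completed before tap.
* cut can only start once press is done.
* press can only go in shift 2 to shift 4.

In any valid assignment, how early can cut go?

shift 3

Precedence pushes cut to at least shift 3; downstream work caps cut at shift 6.
cut at shift 3 is achievable: tap=shift 4; cut=shift 3; route=shift 5; mill=shift 1; press=shift 2.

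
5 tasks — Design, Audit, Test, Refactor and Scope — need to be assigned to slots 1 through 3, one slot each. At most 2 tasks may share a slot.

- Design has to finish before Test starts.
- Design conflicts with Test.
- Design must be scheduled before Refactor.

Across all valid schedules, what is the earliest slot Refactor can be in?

2

Precedence pushes Refactor to at least 2.
Refactor at 2 is achievable: Test=2; Design=1; Scope=3; Audit=1; Refactor=2.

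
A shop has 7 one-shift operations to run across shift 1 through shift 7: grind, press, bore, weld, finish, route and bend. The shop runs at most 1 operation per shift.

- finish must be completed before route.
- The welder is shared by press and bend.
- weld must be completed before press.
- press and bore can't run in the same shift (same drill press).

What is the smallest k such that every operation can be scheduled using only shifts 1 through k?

The precedence chain requires at least 2 distinct shifts.
With at most 1 per shift and 7 operations, at least 7 shifts are needed.
7 works (last occupied shift: shift 7): for example route=shift 4; press=shift 2; grind=shift 5; finish=shift 3; bend=shift 7; bore=shift 6; weld=shift 1.

7 shifts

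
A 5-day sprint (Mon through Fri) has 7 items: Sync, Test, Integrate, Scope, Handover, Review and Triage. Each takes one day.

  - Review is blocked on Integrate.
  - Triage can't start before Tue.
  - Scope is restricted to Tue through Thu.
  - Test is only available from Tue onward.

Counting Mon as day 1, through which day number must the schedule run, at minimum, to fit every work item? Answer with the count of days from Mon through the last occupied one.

2

The precedence chain requires at least 2 distinct days.
2 works (last occupied day: Tue): for example Review=Tue; Scope=Tue; Test=Tue; Integrate=Mon; Sync=Mon; Handover=Mon; Triage=Tue.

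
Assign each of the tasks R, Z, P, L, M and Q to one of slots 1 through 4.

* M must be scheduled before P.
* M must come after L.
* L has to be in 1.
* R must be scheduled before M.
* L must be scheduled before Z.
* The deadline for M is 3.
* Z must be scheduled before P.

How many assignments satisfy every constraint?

Splitting on R: it can be 1 (20), 2 (8). Listing each branch's schedules as (Z, P, L, M, Q):
R=1: (2,3,1,2,1) (2,3,1,2,2) (2,3,1,2,3) (2,3,1,2,4) (2,4,1,2,1) (2,4,1,2,2) (2,4,1,2,3) (2,4,1,2,4) (2,4,1,3,1) (2,4,1,3,2) (2,4,1,3,3) (2,4,1,3,4) (3,4,1,2,1) (3,4,1,2,2) (3,4,1,2,3) (3,4,1,2,4) (3,4,1,3,1) (3,4,1,3,2) (3,4,1,3,3) (3,4,1,3,4) — 20.
R=2: (2,4,1,3,1) (2,4,1,3,2) (2,4,1,3,3) (2,4,1,3,4) (3,4,1,3,1) (3,4,1,3,2) (3,4,1,3,3) (3,4,1,3,4) — 8.
Summing: 20 + 8 = 28.

28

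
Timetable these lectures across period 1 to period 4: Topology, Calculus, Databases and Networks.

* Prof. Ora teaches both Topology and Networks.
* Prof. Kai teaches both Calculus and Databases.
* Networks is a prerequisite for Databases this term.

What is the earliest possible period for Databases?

period 2

Precedence pushes Databases to at least period 2.
Databases at period 2 is achievable: Topology=period 2; Databases=period 2; Networks=period 1; Calculus=period 1.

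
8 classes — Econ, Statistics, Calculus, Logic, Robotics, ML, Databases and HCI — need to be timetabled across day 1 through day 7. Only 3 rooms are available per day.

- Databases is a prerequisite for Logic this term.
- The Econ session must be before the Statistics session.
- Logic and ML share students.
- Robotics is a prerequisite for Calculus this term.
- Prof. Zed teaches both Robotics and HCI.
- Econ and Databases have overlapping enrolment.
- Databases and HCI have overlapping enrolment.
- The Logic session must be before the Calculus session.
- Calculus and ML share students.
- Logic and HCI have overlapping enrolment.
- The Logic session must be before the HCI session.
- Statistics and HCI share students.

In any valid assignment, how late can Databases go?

day 5

Downstream work caps Databases at day 5.
Databases at day 5 is achievable: Statistics=day 2; Econ=day 1; Databases=day 5; Calculus=day 7; Logic=day 6; HCI=day 7; Robotics=day 1; ML=day 1.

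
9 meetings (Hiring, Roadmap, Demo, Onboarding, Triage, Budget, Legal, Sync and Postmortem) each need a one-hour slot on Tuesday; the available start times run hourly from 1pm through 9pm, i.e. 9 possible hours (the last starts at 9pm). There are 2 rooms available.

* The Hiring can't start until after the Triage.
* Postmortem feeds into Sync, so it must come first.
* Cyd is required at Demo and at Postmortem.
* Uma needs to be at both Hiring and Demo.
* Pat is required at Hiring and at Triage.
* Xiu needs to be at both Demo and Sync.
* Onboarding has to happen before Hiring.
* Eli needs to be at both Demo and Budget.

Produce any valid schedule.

Sync in 3pm, Budget in 5pm, Triage in 1pm, Demo in 4pm, Hiring in 2pm, Roadmap in 3pm, Legal in 4pm, Postmortem in 2pm, Onboarding in 1pm

Checking: Triage(1pm) before Hiring(2pm); Onboarding(1pm) before Hiring(2pm); Postmortem(2pm) before Sync(3pm); Demo(4pm) != Postmortem(2pm); Demo(4pm) != Sync(3pm); Demo(4pm) != Budget(5pm); Hiring(2pm) != Triage(1pm); Hiring(2pm) != Demo(4pm); max 2 per hour (cap 2).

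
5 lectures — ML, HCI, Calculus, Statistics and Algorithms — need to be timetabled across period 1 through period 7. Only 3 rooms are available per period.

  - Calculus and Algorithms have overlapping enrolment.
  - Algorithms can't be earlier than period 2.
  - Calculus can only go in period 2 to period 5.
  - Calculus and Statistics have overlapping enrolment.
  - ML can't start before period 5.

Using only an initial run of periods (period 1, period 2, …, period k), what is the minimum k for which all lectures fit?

With at most 3 per period and 5 lectures, at least 2 periods are needed.
ML can't be placed before period 5, so the schedule must run through at least period 5.
5 works (last occupied period: period 5): for example Statistics in period 1; Algorithms in period 3; Calculus in period 2; ML in period 5; HCI in period 1.

5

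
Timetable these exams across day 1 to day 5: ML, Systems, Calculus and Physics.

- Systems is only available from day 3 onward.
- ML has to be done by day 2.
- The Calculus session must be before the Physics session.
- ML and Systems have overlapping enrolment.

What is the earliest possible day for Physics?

Precedence pushes Physics to at least day 2.
Physics at day 2 is achievable: ML=day 1; Calculus=day 1; Physics=day 2; Systems=day 3.

day 2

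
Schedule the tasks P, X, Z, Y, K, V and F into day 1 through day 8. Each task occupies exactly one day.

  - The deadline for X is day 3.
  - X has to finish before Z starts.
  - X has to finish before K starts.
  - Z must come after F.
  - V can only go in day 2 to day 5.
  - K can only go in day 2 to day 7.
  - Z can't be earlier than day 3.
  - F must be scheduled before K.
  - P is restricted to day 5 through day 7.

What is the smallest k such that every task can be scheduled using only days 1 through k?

5 days

The precedence chain requires at least 2 distinct days.
P can't be placed before day 5, so the schedule must run through at least day 5.
5 works (last occupied day: day 5): for example V -> day 2; X -> day 1; F -> day 1; K -> day 2; Y -> day 1; Z -> day 3; P -> day 5.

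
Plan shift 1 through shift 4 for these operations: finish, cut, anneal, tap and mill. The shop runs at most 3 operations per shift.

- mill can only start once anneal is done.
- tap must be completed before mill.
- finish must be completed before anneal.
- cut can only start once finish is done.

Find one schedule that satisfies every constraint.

tap=shift 1; cut=shift 2; finish=shift 1; mill=shift 3; anneal=shift 2

Checking: finish(shift 1) before cut(shift 2); anneal(shift 2) before mill(shift 3); tap(shift 1) before mill(shift 3); finish(shift 1) before anneal(shift 2); max 2 per shift (cap 3).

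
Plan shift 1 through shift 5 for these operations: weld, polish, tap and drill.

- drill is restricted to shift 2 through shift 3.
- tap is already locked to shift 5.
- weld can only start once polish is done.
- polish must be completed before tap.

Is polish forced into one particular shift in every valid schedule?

No

polish can be shift 1 (e.g. weld -> shift 2, tap -> shift 5, polish -> shift 1, drill -> shift 2) or shift 2 (e.g. drill=shift 2; tap=shift 5; polish=shift 2; weld=shift 3).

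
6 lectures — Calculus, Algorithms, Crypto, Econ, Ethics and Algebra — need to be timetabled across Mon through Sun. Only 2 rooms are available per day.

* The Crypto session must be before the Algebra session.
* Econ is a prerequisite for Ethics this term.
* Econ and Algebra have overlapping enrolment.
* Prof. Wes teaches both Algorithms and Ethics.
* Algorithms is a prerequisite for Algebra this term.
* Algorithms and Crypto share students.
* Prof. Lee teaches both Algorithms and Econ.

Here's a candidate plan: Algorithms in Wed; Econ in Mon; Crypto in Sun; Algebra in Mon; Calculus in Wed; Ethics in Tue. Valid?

No — it violates: The Crypto session must be before the Algebra session

Econ and Algebra have overlapping enrolment — violated.
Algorithms and Crypto share students — holds.
Only 2 rooms are available per day — holds.
Algorithms is a prerequisite for Algebra this term — violated.
Econ is a prerequisite for Ethics this term — holds.
Prof. Wes teaches both Algorithms and Ethics — holds.
The Crypto session must be before the Algebra session — violated.
Prof. Lee teaches both Algorithms and Econ — holds.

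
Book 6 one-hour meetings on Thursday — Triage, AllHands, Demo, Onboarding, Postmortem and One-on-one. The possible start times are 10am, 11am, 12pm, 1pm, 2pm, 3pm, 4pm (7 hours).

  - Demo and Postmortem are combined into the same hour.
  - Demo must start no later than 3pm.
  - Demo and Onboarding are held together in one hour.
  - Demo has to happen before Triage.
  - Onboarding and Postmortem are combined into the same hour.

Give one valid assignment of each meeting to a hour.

Postmortem -> 10am; Triage -> 11am; AllHands -> 10am; Onboarding -> 10am; One-on-one -> 10am; Demo -> 10am

Checking: Demo(10am) before Triage(11am); Onboarding = Postmortem = 10am; Demo = Postmortem = 10am; Demo = Onboarding = 10am; Demo=10am in [10am,3pm].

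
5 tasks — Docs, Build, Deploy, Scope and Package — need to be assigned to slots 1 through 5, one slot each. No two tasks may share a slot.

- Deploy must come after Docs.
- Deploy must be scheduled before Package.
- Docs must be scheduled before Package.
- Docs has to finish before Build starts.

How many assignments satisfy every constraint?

Splitting on Docs: it can be 1 (12), 2 (3). Listing each branch's schedules as (Build, Deploy, Scope, Package):
Docs=1: (2,3,4,5) (2,3,5,4) (2,4,3,5) (3,2,4,5) (3,2,5,4) (3,4,2,5) (4,2,3,5) (4,2,5,3) (4,3,2,5) (5,2,3,4) (5,2,4,3) (5,3,2,4) — 12.
Docs=2: (3,4,1,5) (4,3,1,5) (5,3,1,4) — 3.
Summing: 12 + 3 = 15.

15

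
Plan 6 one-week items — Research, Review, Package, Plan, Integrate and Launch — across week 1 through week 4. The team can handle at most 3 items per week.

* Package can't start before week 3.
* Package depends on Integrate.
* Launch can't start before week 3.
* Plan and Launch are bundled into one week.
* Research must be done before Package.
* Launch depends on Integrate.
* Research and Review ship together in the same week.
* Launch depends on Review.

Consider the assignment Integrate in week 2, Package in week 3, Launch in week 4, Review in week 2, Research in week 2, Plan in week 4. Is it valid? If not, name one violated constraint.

Package depends on Integrate — holds.
The team can handle at most 3 items per week — holds.
Launch can't start before week 3 — holds.
Launch depends on Review — holds.
Launch depends on Integrate — holds.
Plan and Launch are bundled into one week — holds.
Research must be done before Package — holds.
Package can't start before week 3 — holds.
Research and Review ship together in the same week — holds.

Yes, all constraints hold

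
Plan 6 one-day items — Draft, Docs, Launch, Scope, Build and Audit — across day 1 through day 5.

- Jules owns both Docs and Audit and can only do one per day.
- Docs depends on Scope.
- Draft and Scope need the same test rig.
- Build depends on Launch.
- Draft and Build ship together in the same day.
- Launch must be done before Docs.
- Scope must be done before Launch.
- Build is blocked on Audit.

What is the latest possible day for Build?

Precedence pushes Build to at least day 3.
Build at day 5 is achievable: Launch in day 2, Scope in day 1, Audit in day 1, Docs in day 3, Build in day 5, Draft in day 5.

day 5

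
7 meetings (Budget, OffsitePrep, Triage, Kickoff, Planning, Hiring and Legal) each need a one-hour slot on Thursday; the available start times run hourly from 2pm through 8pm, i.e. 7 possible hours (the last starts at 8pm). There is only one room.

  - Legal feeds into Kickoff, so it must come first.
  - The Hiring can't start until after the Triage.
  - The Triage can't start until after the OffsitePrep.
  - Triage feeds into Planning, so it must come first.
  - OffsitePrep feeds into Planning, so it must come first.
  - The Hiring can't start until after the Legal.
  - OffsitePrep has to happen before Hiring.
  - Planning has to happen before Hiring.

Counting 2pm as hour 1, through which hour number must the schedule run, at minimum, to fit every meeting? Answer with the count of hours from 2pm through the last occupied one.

The precedence chain requires at least 4 distinct hours.
With at most 1 per hour and 7 meetings, at least 7 hours are needed.
7 works (last occupied hour: 8pm): for example Legal -> 5pm; Kickoff -> 7pm; Hiring -> 6pm; Planning -> 4pm; Triage -> 3pm; Budget -> 8pm; OffsitePrep -> 2pm.

7 hours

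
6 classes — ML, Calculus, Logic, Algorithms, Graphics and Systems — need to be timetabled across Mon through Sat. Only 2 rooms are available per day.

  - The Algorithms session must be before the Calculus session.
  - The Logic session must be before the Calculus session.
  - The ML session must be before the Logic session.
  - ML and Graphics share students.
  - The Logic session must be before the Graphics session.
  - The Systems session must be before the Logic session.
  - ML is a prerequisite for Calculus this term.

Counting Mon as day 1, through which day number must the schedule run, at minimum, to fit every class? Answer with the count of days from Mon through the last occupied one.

The precedence chain requires at least 3 distinct days.
With at most 2 per day and 6 classes, at least 3 days are needed.
3 works (last occupied day: Wed): for example Algorithms=Tue, Graphics=Wed, Systems=Mon, ML=Mon, Calculus=Wed, Logic=Tue.

3 days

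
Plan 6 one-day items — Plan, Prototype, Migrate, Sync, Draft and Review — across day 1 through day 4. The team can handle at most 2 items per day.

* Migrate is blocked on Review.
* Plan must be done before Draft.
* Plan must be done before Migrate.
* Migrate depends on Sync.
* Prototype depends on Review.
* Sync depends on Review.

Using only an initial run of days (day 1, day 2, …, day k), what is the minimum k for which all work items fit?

The precedence chain requires at least 3 distinct days.
With at most 2 per day and 6 work items, at least 3 days are needed.
3 works (last occupied day: day 3): for example Plan -> day 1, Migrate -> day 3, Prototype -> day 2, Review -> day 1, Draft -> day 3, Sync -> day 2.

3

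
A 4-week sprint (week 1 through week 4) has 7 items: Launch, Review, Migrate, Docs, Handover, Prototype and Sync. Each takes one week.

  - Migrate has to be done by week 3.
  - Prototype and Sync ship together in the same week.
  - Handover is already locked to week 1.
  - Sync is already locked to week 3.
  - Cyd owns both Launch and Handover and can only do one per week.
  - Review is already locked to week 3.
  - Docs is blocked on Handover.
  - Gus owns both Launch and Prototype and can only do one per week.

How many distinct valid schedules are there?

Splitting on Launch: it can be week 2 (9), week 4 (9). Listing each branch's schedules as (Review, Migrate, Docs, Handover, Prototype, Sync) by week number:
Launch=week 2: (3,1,2,1,3,3) (3,1,3,1,3,3) (3,1,4,1,3,3) (3,2,2,1,3,3) (3,2,3,1,3,3) (3,2,4,1,3,3) (3,3,2,1,3,3) (3,3,3,1,3,3) (3,3,4,1,3,3) — 9.
Launch=week 4: (3,1,2,1,3,3) (3,1,3,1,3,3) (3,1,4,1,3,3) (3,2,2,1,3,3) (3,2,3,1,3,3) (3,2,4,1,3,3) (3,3,2,1,3,3) (3,3,3,1,3,3) (3,3,4,1,3,3) — 9.
Summing: 9 + 9 = 18.

18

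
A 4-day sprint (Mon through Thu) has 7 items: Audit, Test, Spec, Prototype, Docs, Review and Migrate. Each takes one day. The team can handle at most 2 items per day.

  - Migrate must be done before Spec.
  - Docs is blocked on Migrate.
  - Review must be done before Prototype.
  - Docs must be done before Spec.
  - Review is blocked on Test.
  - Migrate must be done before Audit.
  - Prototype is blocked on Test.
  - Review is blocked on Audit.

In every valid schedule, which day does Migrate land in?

Mon

Downstream work caps Migrate at Mon.
So Migrate is pinned to Mon.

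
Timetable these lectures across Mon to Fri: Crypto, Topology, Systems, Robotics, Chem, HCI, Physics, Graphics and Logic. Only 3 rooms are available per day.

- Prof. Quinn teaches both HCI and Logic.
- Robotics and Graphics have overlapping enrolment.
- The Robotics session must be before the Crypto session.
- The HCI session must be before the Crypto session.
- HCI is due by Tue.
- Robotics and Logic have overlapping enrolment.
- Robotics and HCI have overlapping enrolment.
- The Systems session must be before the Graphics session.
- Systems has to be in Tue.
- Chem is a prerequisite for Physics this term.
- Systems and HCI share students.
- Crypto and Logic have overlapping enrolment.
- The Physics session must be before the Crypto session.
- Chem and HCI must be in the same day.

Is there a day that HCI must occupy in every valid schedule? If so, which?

Mon

HCI's window is Mon–Tue.
Systems is fixed at Tue, and HCI can't share a day with Systems.
So HCI must be Mon.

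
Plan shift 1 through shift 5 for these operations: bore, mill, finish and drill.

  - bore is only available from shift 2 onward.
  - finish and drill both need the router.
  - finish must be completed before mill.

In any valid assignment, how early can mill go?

Precedence pushes mill to at least shift 2.
mill at shift 2 is achievable: bore -> shift 2; mill -> shift 2; finish -> shift 1; drill -> shift 2.

shift 2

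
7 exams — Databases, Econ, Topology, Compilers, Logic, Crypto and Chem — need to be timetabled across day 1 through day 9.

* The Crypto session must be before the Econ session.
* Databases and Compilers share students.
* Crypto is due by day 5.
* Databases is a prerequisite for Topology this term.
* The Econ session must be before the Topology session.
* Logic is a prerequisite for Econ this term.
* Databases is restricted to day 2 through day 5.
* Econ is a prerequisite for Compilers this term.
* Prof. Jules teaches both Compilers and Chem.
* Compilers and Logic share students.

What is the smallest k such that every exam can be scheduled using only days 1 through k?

The precedence chain requires at least 3 distinct days.
3 works (last occupied day: day 3): for example Econ=day 2; Compilers=day 3; Databases=day 2; Topology=day 3; Logic=day 1; Crypto=day 1; Chem=day 1.

3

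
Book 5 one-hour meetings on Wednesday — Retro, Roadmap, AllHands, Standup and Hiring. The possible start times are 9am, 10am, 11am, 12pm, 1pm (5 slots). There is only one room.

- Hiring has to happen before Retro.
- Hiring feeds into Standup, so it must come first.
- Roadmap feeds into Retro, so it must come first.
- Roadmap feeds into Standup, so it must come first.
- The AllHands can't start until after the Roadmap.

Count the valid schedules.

Splitting on Retro: it can be 11am (4), 12pm (5), 1pm (5). Listing each branch's schedules as (Roadmap, AllHands, Standup, Hiring):
Retro=11am: (9am,12pm,1pm,10am) (9am,1pm,12pm,10am) (10am,12pm,1pm,9am) (10am,1pm,12pm,9am) — 4.
Retro=12pm: (9am,10am,1pm,11am) (9am,11am,1pm,10am) (9am,1pm,11am,10am) (10am,11am,1pm,9am) (10am,1pm,11am,9am) — 5.
Retro=1pm: (9am,10am,12pm,11am) (9am,11am,12pm,10am) (9am,12pm,11am,10am) (10am,11am,12pm,9am) (10am,12pm,11am,9am) — 5.
Summing: 4 + 5 + 5 = 14.

14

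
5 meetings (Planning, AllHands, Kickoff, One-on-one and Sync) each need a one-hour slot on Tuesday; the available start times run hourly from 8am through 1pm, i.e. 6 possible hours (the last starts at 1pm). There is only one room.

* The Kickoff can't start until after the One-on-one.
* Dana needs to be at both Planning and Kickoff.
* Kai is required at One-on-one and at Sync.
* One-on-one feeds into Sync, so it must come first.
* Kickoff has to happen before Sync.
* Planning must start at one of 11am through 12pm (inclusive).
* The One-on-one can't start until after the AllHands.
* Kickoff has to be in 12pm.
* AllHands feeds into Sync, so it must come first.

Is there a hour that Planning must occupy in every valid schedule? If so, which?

Planning's window is 11am–12pm.
Kickoff is fixed at 12pm, and Planning can't share a hour with Kickoff.
So Planning must be 11am.

11am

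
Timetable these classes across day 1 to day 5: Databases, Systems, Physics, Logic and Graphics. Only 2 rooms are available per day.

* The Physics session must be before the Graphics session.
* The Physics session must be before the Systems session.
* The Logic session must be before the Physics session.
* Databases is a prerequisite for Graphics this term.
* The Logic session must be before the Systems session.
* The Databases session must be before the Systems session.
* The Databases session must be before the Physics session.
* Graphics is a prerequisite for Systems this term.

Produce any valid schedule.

Logic in day 1, Physics in day 2, Graphics in day 3, Databases in day 1, Systems in day 4

Checking: Graphics(day 3) before Systems(day 4); Databases(day 1) before Physics(day 2); Logic(day 1) before Physics(day 2); Logic(day 1) before Systems(day 4); Physics(day 2) before Systems(day 4); Databases(day 1) before Graphics(day 3); Databases(day 1) before Systems(day 4); Physics(day 2) before Graphics(day 3); max 2 per day (cap 2).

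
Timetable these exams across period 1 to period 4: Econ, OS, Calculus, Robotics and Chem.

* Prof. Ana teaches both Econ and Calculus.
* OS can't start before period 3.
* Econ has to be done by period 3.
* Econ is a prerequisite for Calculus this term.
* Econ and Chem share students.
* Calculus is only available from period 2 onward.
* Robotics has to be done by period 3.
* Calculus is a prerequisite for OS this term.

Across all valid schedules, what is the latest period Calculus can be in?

Calculus is available from period 2; downstream work caps Calculus at period 3.
Calculus at period 3 is achievable: Econ -> period 1; Calculus -> period 3; Chem -> period 2; OS -> period 4; Robotics -> period 1.

period 3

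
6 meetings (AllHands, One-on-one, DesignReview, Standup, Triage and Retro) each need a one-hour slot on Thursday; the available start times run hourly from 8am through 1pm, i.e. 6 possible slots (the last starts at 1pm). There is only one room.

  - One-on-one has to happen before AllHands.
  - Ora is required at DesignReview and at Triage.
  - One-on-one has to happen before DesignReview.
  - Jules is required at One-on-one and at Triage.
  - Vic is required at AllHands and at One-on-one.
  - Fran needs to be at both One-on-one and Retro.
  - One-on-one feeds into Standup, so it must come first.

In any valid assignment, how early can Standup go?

9am

Precedence pushes Standup to at least 9am.
Standup at 9am is achievable: AllHands in 10am; One-on-one in 8am; Standup in 9am; DesignReview in 11am; Triage in 12pm; Retro in 1pm.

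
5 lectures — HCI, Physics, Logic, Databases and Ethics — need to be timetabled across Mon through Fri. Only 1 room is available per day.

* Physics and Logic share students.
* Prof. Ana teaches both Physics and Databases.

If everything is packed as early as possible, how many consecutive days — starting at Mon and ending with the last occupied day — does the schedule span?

5

With at most 1 per day and 5 lectures, at least 5 days are needed.
5 works (last occupied day: Fri): for example Ethics=Fri; Physics=Tue; Databases=Thu; Logic=Wed; HCI=Mon.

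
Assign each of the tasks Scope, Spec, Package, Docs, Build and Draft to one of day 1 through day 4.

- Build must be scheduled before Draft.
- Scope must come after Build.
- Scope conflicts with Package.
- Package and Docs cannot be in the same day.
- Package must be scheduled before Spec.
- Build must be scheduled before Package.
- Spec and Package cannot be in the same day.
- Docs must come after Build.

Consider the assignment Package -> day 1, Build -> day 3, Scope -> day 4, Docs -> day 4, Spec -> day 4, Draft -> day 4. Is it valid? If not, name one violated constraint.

Package and Docs cannot be in the same day — holds.
Spec and Package cannot be in the same day — holds.
Package must be scheduled before Spec — holds.
Scope conflicts with Package — holds.
Scope must come after Build — holds.
Build must be scheduled before Package — violated.
Build must be scheduled before Draft — holds.
Docs must come after Build — holds.

No. Build must be scheduled before Package is not satisfied.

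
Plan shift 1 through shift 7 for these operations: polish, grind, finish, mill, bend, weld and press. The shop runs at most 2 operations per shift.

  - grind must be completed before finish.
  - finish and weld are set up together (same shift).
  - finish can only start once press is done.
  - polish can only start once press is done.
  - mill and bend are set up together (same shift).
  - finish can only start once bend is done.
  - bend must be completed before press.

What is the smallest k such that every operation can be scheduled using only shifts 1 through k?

4

The precedence chain requires at least 3 distinct shifts.
With at most 2 per shift and 7 operations, at least 4 shifts are needed.
4 works (last occupied shift: shift 4): for example weld -> shift 3; grind -> shift 2; mill -> shift 1; finish -> shift 3; polish -> shift 4; bend -> shift 1; press -> shift 2.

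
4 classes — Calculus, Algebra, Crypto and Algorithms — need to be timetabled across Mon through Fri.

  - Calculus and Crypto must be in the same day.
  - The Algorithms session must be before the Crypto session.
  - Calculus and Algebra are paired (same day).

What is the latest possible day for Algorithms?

Thu

Downstream work caps Algorithms at Thu.
Algorithms at Thu is achievable: Calculus in Fri, Algebra in Fri, Crypto in Fri, Algorithms in Thu.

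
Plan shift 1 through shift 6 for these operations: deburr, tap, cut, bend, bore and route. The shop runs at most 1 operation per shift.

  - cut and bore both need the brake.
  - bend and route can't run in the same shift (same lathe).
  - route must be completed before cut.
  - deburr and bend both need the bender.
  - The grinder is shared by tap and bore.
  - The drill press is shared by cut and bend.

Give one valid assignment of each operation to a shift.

deburr=shift 3; tap=shift 4; cut=shift 2; route=shift 1; bend=shift 5; bore=shift 6

Checking: route(shift 1) before cut(shift 2); cut(shift 2) != bend(shift 5); cut(shift 2) != bore(shift 6); tap(shift 4) != bore(shift 6); deburr(shift 3) != bend(shift 5); bend(shift 5) != route(shift 1); max 1 per shift (cap 1).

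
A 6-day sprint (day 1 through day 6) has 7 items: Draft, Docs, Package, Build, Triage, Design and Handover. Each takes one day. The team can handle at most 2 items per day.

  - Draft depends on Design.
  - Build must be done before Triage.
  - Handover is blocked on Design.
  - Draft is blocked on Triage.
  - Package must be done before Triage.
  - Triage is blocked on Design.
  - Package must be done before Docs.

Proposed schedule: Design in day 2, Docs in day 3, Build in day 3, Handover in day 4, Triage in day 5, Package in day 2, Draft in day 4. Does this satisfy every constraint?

Invalid. Draft is blocked on Triage.

Draft is blocked on Triage — violated.
Build must be done before Triage — holds.
Handover is blocked on Design — holds.
Package must be done before Docs — holds.
Package must be done before Triage — holds.
Draft depends on Design — holds.
The team can handle at most 2 items per day — holds.
Triage is blocked on Design — holds.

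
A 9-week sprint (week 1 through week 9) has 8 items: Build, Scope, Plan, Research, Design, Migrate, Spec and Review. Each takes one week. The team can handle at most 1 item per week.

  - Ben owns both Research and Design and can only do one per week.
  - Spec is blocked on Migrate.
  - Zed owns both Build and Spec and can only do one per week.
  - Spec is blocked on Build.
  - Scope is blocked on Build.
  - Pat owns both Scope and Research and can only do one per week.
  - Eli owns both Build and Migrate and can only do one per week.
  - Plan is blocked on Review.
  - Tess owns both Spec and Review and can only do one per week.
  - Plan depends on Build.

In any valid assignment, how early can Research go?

week 1

Research at week 1 is achievable: Spec in week 6; Scope in week 7; Review in week 3; Design in week 8; Plan in week 4; Build in week 2; Research in week 1; Migrate in week 5.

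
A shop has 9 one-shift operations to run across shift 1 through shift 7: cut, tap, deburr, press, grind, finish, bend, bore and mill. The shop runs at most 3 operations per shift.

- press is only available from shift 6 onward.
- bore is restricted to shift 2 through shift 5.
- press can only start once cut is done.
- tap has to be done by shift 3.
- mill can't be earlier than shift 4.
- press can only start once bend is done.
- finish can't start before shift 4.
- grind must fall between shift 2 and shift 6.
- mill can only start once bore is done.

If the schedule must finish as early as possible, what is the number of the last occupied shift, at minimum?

6

The precedence chain requires at least 2 distinct shifts.
With at most 3 per shift and 9 operations, at least 3 shifts are needed.
press can't be placed before shift 6, so the schedule must run through at least shift 6.
6 works (last occupied shift: shift 6): for example finish -> shift 4, cut -> shift 1, press -> shift 6, deburr -> shift 2, bend -> shift 1, grind -> shift 2, mill -> shift 4, bore -> shift 2, tap -> shift 1.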